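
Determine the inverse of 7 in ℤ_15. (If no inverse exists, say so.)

13

Run Euclid on (15, 7):
15 = 2·7 + 1
7 = 7·1 + 0
The gcd is 1. Working backward:
1 = 15 − 2·7
Thus 7·(-2) ≡ 1 (mod 15); reducing, -2 mod 15 = 13.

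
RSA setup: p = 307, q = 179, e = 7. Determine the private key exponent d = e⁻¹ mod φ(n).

φ(n) = (p−1)(q−1) = 306·178 = 54468.
Need d with 7·d ≡ 1 (mod 54468). Apply the extended Euclidean algorithm:
54468 = 7781·7 + 1
7 = 7·1 + 0
Back-substitute:
1 = 54468 − 7781·7
So 7·(-7781) ≡ 1 (mod 54468), hence d ≡ -7781 ≡ 46687 (mod 54468).

46687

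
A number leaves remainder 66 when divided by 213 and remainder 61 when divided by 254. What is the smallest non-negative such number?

33081

Write x = 66 + 213·k. Then 213·k ≡ 61 − 66 ≡ 249 (mod 254).
Need 213⁻¹ mod 254. Extended Euclid on (254, 213):
254 = 1·213 + 41
213 = 5·41 + 8
41 = 5·8 + 1
8 = 8·1 + 0
Back-substitute:
1 = 41 − 5·8
1 = −5·213 + 26·41
1 = 26·254 − 31·213
213⁻¹ ≡ 223 (mod 254), so k ≡ 223·249 ≡ 155 (mod 254).
x = 66 + 213·155 = 33081.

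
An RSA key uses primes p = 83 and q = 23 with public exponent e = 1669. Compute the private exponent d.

φ(n) = (p−1)(q−1) = 82·22 = 1804.
Need d with 1669·d ≡ 1 (mod 1804). Apply the extended Euclidean algorithm:
1804 = 1·1669 + 135
1669 = 12·135 + 49
135 = 2·49 + 37
49 = 1·37 + 12
37 = 3·12 + 1
12 = 12·1 + 0
Back-substitute:
1 = 37 − 3·12
1 = −3·49 + 4·37
1 = 4·135 − 11·49
1 = −11·1669 + 136·135
1 = 136·1804 − 147·1669
So 1669·(-147) ≡ 1 (mod 1804), hence d ≡ -147 ≡ 1657 (mod 1804).

1657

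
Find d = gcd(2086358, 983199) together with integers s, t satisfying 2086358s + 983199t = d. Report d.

1

Apply Euclid's algorithm to 2086358 and 983199:
2086358 = 2·983199 + 119960
983199 = 8·119960 + 23519
119960 = 5·23519 + 2365
23519 = 9·2365 + 2234
2365 = 1·2234 + 131
2234 = 17·131 + 7
131 = 18·7 + 5
7 = 1·5 + 2
5 = 2·2 + 1
2 = 2·1 + 0
gcd(2086358, 983199) = 1.
Express as a combination:
1 = 5 − 2·2
1 = −2·7 + 3·5
1 = 3·131 − 56·7
1 = −56·2234 + 955·131
1 = 955·2365 − 1011·2234
1 = −1011·23519 + 10054·2365
1 = 10054·119960 − 51281·23519
1 = −51281·983199 + 420302·119960
1 = 420302·2086358 − 891885·983199
So 1 = (420302)·2086358 + (-891885)·983199.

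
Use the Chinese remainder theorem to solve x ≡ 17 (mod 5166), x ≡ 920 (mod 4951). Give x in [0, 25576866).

Write x = 17 + 5166·k. Then 5166·k ≡ 920 − 17 ≡ 903 (mod 4951).
Need 5166⁻¹ mod 4951. Extended Euclid on (4951, 215):
4951 = 23*215 + 6
215 = 35*6 + 5
6 = 1*5 + 1
5 = 5*1 + 0
Back-substitute:
1 = 6 − 5
1 = −215 + 36·6
1 = 36·4951 − 829·215
5166⁻¹ ≡ 4122 (mod 4951), so k ≡ 4122·903 ≡ 3965 (mod 4951).
x = 17 + 5166·3965 = 20483207.

20483207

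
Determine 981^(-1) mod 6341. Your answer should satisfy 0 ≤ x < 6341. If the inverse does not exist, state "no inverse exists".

1965

Run Euclid on (6341, 981):
6341 = 6×981 + 455
981 = 2×455 + 71
455 = 6×71 + 29
71 = 2×29 + 13
29 = 2×13 + 3
13 = 4×3 + 1
3 = 3×1 + 0
gcd = 1, so the inverse exists. Back-substitute:
1 = 13 − 4·3
1 = −4·29 + 9·13
1 = 9·71 − 22·29
1 = −22·455 + 141·71
1 = 141·981 − 304·455
1 = −304·6341 + 1965·981
So 981·1965 ≡ 1 (mod 6341).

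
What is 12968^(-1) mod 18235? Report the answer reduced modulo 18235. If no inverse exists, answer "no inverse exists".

457

gcd(18235, 12968) by repeated division:
18235 = 1*12968 + 5267
12968 = 2*5267 + 2434
5267 = 2*2434 + 399
2434 = 6*399 + 40
399 = 9*40 + 39
40 = 1*39 + 1
39 = 39*1 + 0
The gcd is 1. Working backward:
1 = 40 − 39
1 = −399 + 10·40
1 = 10·2434 − 61·399
1 = −61·5267 + 132·2434
1 = 132·12968 − 325·5267
1 = −325·18235 + 457·12968
So 12968·457 ≡ 1 (mod 18235).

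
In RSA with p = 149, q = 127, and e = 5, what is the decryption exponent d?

11189

φ(n) = (p−1)(q−1) = 148·126 = 18648.
Need d with 5·d ≡ 1 (mod 18648). Apply the extended Euclidean algorithm:
18648 = 3729·5 + 3
5 = 1·3 + 2
3 = 1·2 + 1
2 = 2·1 + 0
Back-substitute:
1 = 3 − 2
1 = −5 + 2·3
1 = 2·18648 − 7459·5
So 5·(-7459) ≡ 1 (mod 18648), hence d ≡ -7459 ≡ 11189 (mod 18648).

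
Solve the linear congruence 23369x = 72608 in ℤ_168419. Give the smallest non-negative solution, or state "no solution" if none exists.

First find gcd(23369, 168419):
168419 = 7·23369 + 4836
23369 = 4·4836 + 4025
4836 = 1·4025 + 811
4025 = 4·811 + 781
811 = 1·781 + 30
781 = 26·30 + 1
30 = 30·1 + 0
gcd = 1, so a unique solution mod 168419 exists.
Back-substitute for the Bézout coefficients:
1 = 781 − 26·30
1 = −26·811 + 27·781
1 = 27·4025 − 134·811
1 = −134·4836 + 161·4025
1 = 161·23369 − 778·4836
1 = −778·168419 + 5607·23369
So 23369·(5607) ≡ 1 (mod 168419), giving 23369⁻¹ ≡ 5607.
x ≡ 23369⁻¹·72608 ≡ 5607·72608 ≡ 44333 (mod 168419).

44333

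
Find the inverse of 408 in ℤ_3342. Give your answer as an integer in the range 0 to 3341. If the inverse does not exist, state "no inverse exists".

Euclidean algorithm on 3342, 408:
3342 = 8*408 + 78
408 = 5*78 + 18
78 = 4*18 + 6
18 = 3*6 + 0
The gcd is 6, not 1, hence no inverse exists.

no inverse exists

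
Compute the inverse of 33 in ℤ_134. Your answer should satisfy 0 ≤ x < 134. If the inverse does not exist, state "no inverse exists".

Run Euclid on (134, 33):
134 = 4*33 + 2
33 = 16*2 + 1
2 = 2*1 + 0
gcd = 1, so the inverse exists. Back-substitute:
1 = 33 − 16·2
1 = −16·134 + 65·33
So 33·65 ≡ 1 (mod 134).

65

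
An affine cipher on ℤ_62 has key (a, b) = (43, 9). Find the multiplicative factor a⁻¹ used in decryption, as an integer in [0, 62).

Run Euclid on (62, 43):
62 = 1×43 + 19
43 = 2×19 + 5
19 = 3×5 + 4
5 = 1×4 + 1
4 = 4×1 + 0
Since gcd(43, 62) = 1, back-substitute to write 1 as a combination:
1 = 5 − 4
1 = −19 + 4·5
1 = 4·43 − 9·19
1 = −9·62 + 13·43
So 43·13 ≡ 1 (mod 62).

13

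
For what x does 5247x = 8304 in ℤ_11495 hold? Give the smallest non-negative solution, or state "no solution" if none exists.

gcd(5247, 11495):
11495 = 2×5247 + 1001
5247 = 5×1001 + 242
1001 = 4×242 + 33
242 = 7×33 + 11
33 = 3×11 + 0
gcd = 11, but 11 ∤ 8304, so the congruence has no solution.

no solution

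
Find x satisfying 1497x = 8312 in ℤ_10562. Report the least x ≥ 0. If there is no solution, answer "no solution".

First find gcd(1497, 10562):
10562 = 7·1497 + 83
1497 = 18·83 + 3
83 = 27·3 + 2
3 = 1·2 + 1
2 = 2·1 + 0
gcd = 1, so a unique solution mod 10562 exists.
Back-substitute for the Bézout coefficients:
1 = 3 − 2
1 = −83 + 28·3
1 = 28·1497 − 505·83
1 = −505·10562 + 3563·1497
So 1497·(3563) ≡ 1 (mod 10562), giving 1497⁻¹ ≡ 3563.
x ≡ 1497⁻¹·8312 ≡ 3563·8312 ≡ 10370 (mod 10562).

10370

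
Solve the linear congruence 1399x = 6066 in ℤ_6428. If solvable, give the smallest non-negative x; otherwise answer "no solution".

First find gcd(1399, 6428):
6428 = 4·1399 + 832
1399 = 1·832 + 567
832 = 1·567 + 265
567 = 2·265 + 37
265 = 7·37 + 6
37 = 6·6 + 1
6 = 6·1 + 0
gcd = 1, so a unique solution mod 6428 exists.
Back-substitute for the Bézout coefficients:
1 = 37 − 6·6
1 = −6·265 + 43·37
1 = 43·567 − 92·265
1 = −92·832 + 135·567
1 = 135·1399 − 227·832
1 = −227·6428 + 1043·1399
So 1399·(1043) ≡ 1 (mod 6428), giving 1399⁻¹ ≡ 1043.
x ≡ 1399⁻¹·6066 ≡ 1043·6066 ≡ 1686 (mod 6428).

1686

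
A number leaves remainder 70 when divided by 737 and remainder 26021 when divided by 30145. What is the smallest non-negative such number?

3794146

Write x = 70 + 737·k. Then 737·k ≡ 26021 − 70 ≡ 25951 (mod 30145).
Need 737⁻¹ mod 30145. Extended Euclid on (30145, 737):
30145 = 40·737 + 665
737 = 1·665 + 72
665 = 9·72 + 17
72 = 4·17 + 4
17 = 4·4 + 1
4 = 4·1 + 0
Back-substitute:
1 = 17 − 4·4
1 = −4·72 + 17·17
1 = 17·665 − 157·72
1 = −157·737 + 174·665
1 = 174·30145 − 7117·737
737⁻¹ ≡ 23028 (mod 30145), so k ≡ 23028·25951 ≡ 5148 (mod 30145).
x = 70 + 737·5148 = 3794146.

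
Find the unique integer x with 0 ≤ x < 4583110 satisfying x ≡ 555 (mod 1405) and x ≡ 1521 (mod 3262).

Write x = 555 + 1405·k. Then 1405·k ≡ 1521 − 555 ≡ 966 (mod 3262).
Need 1405⁻¹ mod 3262. Extended Euclid on (3262, 1405):
3262 = 2*1405 + 452
1405 = 3*452 + 49
452 = 9*49 + 11
49 = 4*11 + 5
11 = 2*5 + 1
5 = 5*1 + 0
Back-substitute:
1 = 11 − 2·5
1 = −2·49 + 9·11
1 = 9·452 − 83·49
1 = −83·1405 + 258·452
1 = 258·3262 − 599·1405
1405⁻¹ ≡ 2663 (mod 3262), so k ≡ 2663·966 ≡ 2002 (mod 3262).
x = 555 + 1405·2002 = 2813365.

2813365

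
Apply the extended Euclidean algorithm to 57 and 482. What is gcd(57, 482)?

Repeated division:
482 = 8×57 + 26
57 = 2×26 + 5
26 = 5×5 + 1
5 = 5×1 + 0
gcd(57, 482) = 1.
Express as a combination:
1 = 26 − 5·5
1 = −5·57 + 11·26
1 = 11·482 − 93·57
So 1 = (11)·482 + (-93)·57.

1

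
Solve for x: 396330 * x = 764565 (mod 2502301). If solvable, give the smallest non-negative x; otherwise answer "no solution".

First find gcd(396330, 2502301):
2502301 = 6×396330 + 124321
396330 = 3×124321 + 23367
124321 = 5×23367 + 7486
23367 = 3×7486 + 909
7486 = 8×909 + 214
909 = 4×214 + 53
214 = 4×53 + 2
53 = 26×2 + 1
2 = 2×1 + 0
gcd = 1, so a unique solution mod 2502301 exists.
Back-substitute for the Bézout coefficients:
1 = 53 − 26·2
1 = −26·214 + 105·53
1 = 105·909 − 446·214
1 = −446·7486 + 3673·909
1 = 3673·23367 − 11465·7486
1 = −11465·124321 + 60998·23367
1 = 60998·396330 − 194459·124321
1 = −194459·2502301 + 1227752·396330
So 396330·(1227752) ≡ 1 (mod 2502301), giving 396330⁻¹ ≡ 1227752.
x ≡ 396330⁻¹·764565 ≡ 1227752·764565 ≡ 526847 (mod 2502301).

526847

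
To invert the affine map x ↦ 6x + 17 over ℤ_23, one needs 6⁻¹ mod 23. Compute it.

Extended Euclidean algorithm:
23 = 3·6 + 5
6 = 1·5 + 1
5 = 5·1 + 0
The gcd is 1. Working backward:
1 = 6 − 5
1 = −23 + 4·6
So 6·4 ≡ 1 (mod 23).

4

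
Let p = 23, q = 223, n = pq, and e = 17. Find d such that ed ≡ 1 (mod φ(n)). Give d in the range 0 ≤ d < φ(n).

2873

φ(n) = (p−1)(q−1) = 22·222 = 4884.
Need d with 17·d ≡ 1 (mod 4884). Apply the extended Euclidean algorithm:
4884 = 287·17 + 5
17 = 3·5 + 2
5 = 2·2 + 1
2 = 2·1 + 0
Back-substitute:
1 = 5 − 2·2
1 = −2·17 + 7·5
1 = 7·4884 − 2011·17
So 17·(-2011) ≡ 1 (mod 4884), hence d ≡ -2011 ≡ 2873 (mod 4884).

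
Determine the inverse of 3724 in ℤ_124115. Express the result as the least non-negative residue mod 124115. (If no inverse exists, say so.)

Run Euclid on (124115, 3724):
124115 = 33*3724 + 1223
3724 = 3*1223 + 55
1223 = 22*55 + 13
55 = 4*13 + 3
13 = 4*3 + 1
3 = 3*1 + 0
The gcd is 1. Working backward:
1 = 13 − 4·3
1 = −4·55 + 17·13
1 = 17·1223 − 378·55
1 = −378·3724 + 1151·1223
1 = 1151·124115 − 38361·3724
Thus 3724·(-38361) ≡ 1 (mod 124115); reducing, -38361 mod 124115 = 85754.

85754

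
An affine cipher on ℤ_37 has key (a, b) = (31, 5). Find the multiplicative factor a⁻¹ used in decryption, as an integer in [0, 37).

Apply the Euclidean algorithm to 37 and 31:
37 = 1·31 + 6
31 = 5·6 + 1
6 = 6·1 + 0
The gcd is 1. Working backward:
1 = 31 − 5·6
1 = −5·37 + 6·31
So 31·6 ≡ 1 (mod 37).

6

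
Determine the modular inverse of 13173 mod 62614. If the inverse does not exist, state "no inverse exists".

48535

Run Euclid on (62614, 13173):
62614 = 4×13173 + 9922
13173 = 1×9922 + 3251
9922 = 3×3251 + 169
3251 = 19×169 + 40
169 = 4×40 + 9
40 = 4×9 + 4
9 = 2×4 + 1
4 = 4×1 + 0
gcd = 1, so the inverse exists. Back-substitute:
1 = 9 − 2·4
1 = −2·40 + 9·9
1 = 9·169 − 38·40
1 = −38·3251 + 731·169
1 = 731·9922 − 2231·3251
1 = −2231·13173 + 2962·9922
1 = 2962·62614 − 14079·13173
So 13173·(-14079) ≡ 1 (mod 62614), and -14079 ≡ 48535 (mod 62614).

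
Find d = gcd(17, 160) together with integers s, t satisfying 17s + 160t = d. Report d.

1

Euclidean algorithm:
160 = 9×17 + 7
17 = 2×7 + 3
7 = 2×3 + 1
3 = 3×1 + 0
gcd(17, 160) = 1.
Back-substituting:
1 = 7 − 2·3
1 = −2·17 + 5·7
1 = 5·160 − 47·17
So 1 = (5)·160 + (-47)·17.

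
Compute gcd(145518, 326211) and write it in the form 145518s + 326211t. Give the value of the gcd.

Apply Euclid's algorithm to 326211 and 145518:
326211 = 2·145518 + 35175
145518 = 4·35175 + 4818
35175 = 7·4818 + 1449
4818 = 3·1449 + 471
1449 = 3·471 + 36
471 = 13·36 + 3
36 = 12·3 + 0
gcd(145518, 326211) = 3.
Express as a combination:
3 = 471 − 13·36
3 = −13·1449 + 40·471
3 = 40·4818 − 133·1449
3 = −133·35175 + 971·4818
3 = 971·145518 − 4017·35175
3 = −4017·326211 + 9005·145518
So 3 = (-4017)·326211 + (9005)·145518.

3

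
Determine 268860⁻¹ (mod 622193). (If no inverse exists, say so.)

555505

Run Euclid on (622193, 268860):
622193 = 2·268860 + 84473
268860 = 3·84473 + 15441
84473 = 5·15441 + 7268
15441 = 2·7268 + 905
7268 = 8·905 + 28
905 = 32·28 + 9
28 = 3·9 + 1
9 = 9·1 + 0
gcd = 1, so the inverse exists. Back-substitute:
1 = 28 − 3·9
1 = −3·905 + 97·28
1 = 97·7268 − 779·905
1 = −779·15441 + 1655·7268
1 = 1655·84473 − 9054·15441
1 = −9054·268860 + 28817·84473
1 = 28817·622193 − 66688·268860
Thus 268860·(-66688) ≡ 1 (mod 622193); reducing, -66688 mod 622193 = 555505.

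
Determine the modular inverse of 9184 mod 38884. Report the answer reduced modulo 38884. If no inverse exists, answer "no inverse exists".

no inverse exists

Euclidean algorithm on 38884, 9184:
38884 = 4·9184 + 2148
9184 = 4·2148 + 592
2148 = 3·592 + 372
592 = 1·372 + 220
372 = 1·220 + 152
220 = 1·152 + 68
152 = 2·68 + 16
68 = 4·16 + 4
16 = 4·4 + 0
The gcd is 4, not 1, hence no inverse exists.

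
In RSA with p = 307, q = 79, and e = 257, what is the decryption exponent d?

13745

φ(n) = (p−1)(q−1) = 306·78 = 23868.
Need d with 257·d ≡ 1 (mod 23868). Apply the extended Euclidean algorithm:
23868 = 92·257 + 224
257 = 1·224 + 33
224 = 6·33 + 26
33 = 1·26 + 7
26 = 3·7 + 5
7 = 1·5 + 2
5 = 2·2 + 1
2 = 2·1 + 0
Back-substitute:
1 = 5 − 2·2
1 = −2·7 + 3·5
1 = 3·26 − 11·7
1 = −11·33 + 14·26
1 = 14·224 − 95·33
1 = −95·257 + 109·224
1 = 109·23868 − 10123·257
So 257·(-10123) ≡ 1 (mod 23868), hence d ≡ -10123 ≡ 13745 (mod 23868).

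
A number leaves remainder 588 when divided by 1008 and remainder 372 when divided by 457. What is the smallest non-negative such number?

164892

Write x = 588 + 1008·k. Then 1008·k ≡ 372 − 588 ≡ 241 (mod 457).
Need 1008⁻¹ mod 457. Extended Euclid on (457, 94):
457 = 4·94 + 81
94 = 1·81 + 13
81 = 6·13 + 3
13 = 4·3 + 1
3 = 3·1 + 0
Back-substitute:
1 = 13 − 4·3
1 = −4·81 + 25·13
1 = 25·94 − 29·81
1 = −29·457 + 141·94
1008⁻¹ ≡ 141 (mod 457), so k ≡ 141·241 ≡ 163 (mod 457).
x = 588 + 1008·163 = 164892.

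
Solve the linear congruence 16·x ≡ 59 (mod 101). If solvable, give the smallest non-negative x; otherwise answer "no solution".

First find gcd(16, 101):
101 = 6*16 + 5
16 = 3*5 + 1
5 = 5*1 + 0
gcd = 1, so a unique solution mod 101 exists.
Back-substitute for the Bézout coefficients:
1 = 16 − 3·5
1 = −3·101 + 19·16
So 16·(19) ≡ 1 (mod 101), giving 16⁻¹ ≡ 19.
x ≡ 16⁻¹·59 ≡ 19·59 ≡ 10 (mod 101).

10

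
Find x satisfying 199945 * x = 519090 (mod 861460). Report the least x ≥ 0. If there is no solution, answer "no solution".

First find gcd(199945, 861460):
861460 = 4·199945 + 61680
199945 = 3·61680 + 14905
61680 = 4·14905 + 2060
14905 = 7·2060 + 485
2060 = 4·485 + 120
485 = 4·120 + 5
120 = 24·5 + 0
gcd = 5 and 5 | 519090, so solutions exist. Divide through by 5: 39989x ≡ 103818 (mod 172292).
Now find 39989⁻¹ mod 172292:
172292 = 4*39989 + 12336
39989 = 3*12336 + 2981
12336 = 4*2981 + 412
2981 = 7*412 + 97
412 = 4*97 + 24
97 = 4*24 + 1
24 = 24*1 + 0
Back-substitute:
1 = 97 − 4·24
1 = −4·412 + 17·97
1 = 17·2981 − 123·412
1 = −123·12336 + 509·2981
1 = 509·39989 − 1650·12336
1 = −1650·172292 + 7109·39989
So 39989⁻¹ ≡ 7109 (mod 172292).
Then x ≡ 7109·103818 ≡ 115526 (mod 172292); the smallest non-negative solution is x = 115526.

115526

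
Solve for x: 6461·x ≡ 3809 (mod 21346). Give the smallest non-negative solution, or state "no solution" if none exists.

701

First find gcd(6461, 21346):
21346 = 3*6461 + 1963
6461 = 3*1963 + 572
1963 = 3*572 + 247
572 = 2*247 + 78
247 = 3*78 + 13
78 = 6*13 + 0
gcd = 13 and 13 | 3809, so solutions exist. Divide through by 13: 497x ≡ 293 (mod 1642).
Now find 497⁻¹ mod 1642:
1642 = 3×497 + 151
497 = 3×151 + 44
151 = 3×44 + 19
44 = 2×19 + 6
19 = 3×6 + 1
6 = 6×1 + 0
Back-substitute:
1 = 19 − 3·6
1 = −3·44 + 7·19
1 = 7·151 − 24·44
1 = −24·497 + 79·151
1 = 79·1642 − 261·497
So 497·(-261) ≡ 1 (mod 1642), i.e. 497⁻¹ ≡ 1381.
Then x ≡ 1381·293 ≡ 701 (mod 1642); the smallest non-negative solution is x = 701.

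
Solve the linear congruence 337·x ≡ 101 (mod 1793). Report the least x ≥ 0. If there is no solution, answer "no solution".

First find gcd(337, 1793):
1793 = 5×337 + 108
337 = 3×108 + 13
108 = 8×13 + 4
13 = 3×4 + 1
4 = 4×1 + 0
gcd = 1, so a unique solution mod 1793 exists.
Back-substitute for the Bézout coefficients:
1 = 13 − 3·4
1 = −3·108 + 25·13
1 = 25·337 − 78·108
1 = −78·1793 + 415·337
So 337·(415) ≡ 1 (mod 1793), giving 337⁻¹ ≡ 415.
x ≡ 337⁻¹·101 ≡ 415·101 ≡ 676 (mod 1793).

676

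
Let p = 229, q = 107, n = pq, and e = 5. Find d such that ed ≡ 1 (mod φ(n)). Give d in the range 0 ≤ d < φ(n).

14501

φ(n) = (p−1)(q−1) = 228·106 = 24168.
Need d with 5·d ≡ 1 (mod 24168). Apply the extended Euclidean algorithm:
24168 = 4833·5 + 3
5 = 1·3 + 2
3 = 1·2 + 1
2 = 2·1 + 0
Back-substitute:
1 = 3 − 2
1 = −5 + 2·3
1 = 2·24168 − 9667·5
So 5·(-9667) ≡ 1 (mod 24168), hence d ≡ -9667 ≡ 14501 (mod 24168).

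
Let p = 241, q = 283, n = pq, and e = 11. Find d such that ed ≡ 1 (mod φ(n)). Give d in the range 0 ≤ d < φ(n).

24611

φ(n) = (p−1)(q−1) = 240·282 = 67680.
Need d with 11·d ≡ 1 (mod 67680). Apply the extended Euclidean algorithm:
67680 = 6152×11 + 8
11 = 1×8 + 3
8 = 2×3 + 2
3 = 1×2 + 1
2 = 2×1 + 0
Back-substitute:
1 = 3 − 2
1 = −8 + 3·3
1 = 3·11 − 4·8
1 = −4·67680 + 24611·11
So 11·24611 ≡ 1 (mod 67680), hence d = 24611.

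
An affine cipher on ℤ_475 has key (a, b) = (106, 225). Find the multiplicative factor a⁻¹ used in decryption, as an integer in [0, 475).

Apply the Euclidean algorithm to 475 and 106:
475 = 4*106 + 51
106 = 2*51 + 4
51 = 12*4 + 3
4 = 1*3 + 1
3 = 3*1 + 0
The gcd is 1. Working backward:
1 = 4 − 3
1 = −51 + 13·4
1 = 13·106 − 27·51
1 = −27·475 + 121·106
So 106·121 ≡ 1 (mod 475).

121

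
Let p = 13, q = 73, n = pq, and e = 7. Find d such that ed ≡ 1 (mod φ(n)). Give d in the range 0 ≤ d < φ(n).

247

φ(n) = (p−1)(q−1) = 12·72 = 864.
Need d with 7·d ≡ 1 (mod 864). Apply the extended Euclidean algorithm:
864 = 123*7 + 3
7 = 2*3 + 1
3 = 3*1 + 0
Back-substitute:
1 = 7 − 2·3
1 = −2·864 + 247·7
So 7·247 ≡ 1 (mod 864), hence d = 247.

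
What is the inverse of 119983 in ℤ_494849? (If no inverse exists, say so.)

481082

gcd(494849, 119983) by repeated division:
494849 = 4×119983 + 14917
119983 = 8×14917 + 647
14917 = 23×647 + 36
647 = 17×36 + 35
36 = 1×35 + 1
35 = 35×1 + 0
The gcd is 1. Working backward:
1 = 36 − 35
1 = −647 + 18·36
1 = 18·14917 − 415·647
1 = −415·119983 + 3338·14917
1 = 3338·494849 − 13767·119983
So 119983·(-13767) ≡ 1 (mod 494849), and -13767 ≡ 481082 (mod 494849).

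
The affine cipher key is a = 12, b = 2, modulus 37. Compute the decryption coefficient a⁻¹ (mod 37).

34

Extended Euclidean algorithm:
37 = 3*12 + 1
12 = 12*1 + 0
gcd = 1, so the inverse exists. Back-substitute:
1 = 37 − 3·12
So 12·(-3) ≡ 1 (mod 37), and -3 ≡ 34 (mod 37).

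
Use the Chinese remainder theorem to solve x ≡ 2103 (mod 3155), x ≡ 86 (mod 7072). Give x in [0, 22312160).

926518

Write x = 2103 + 3155·k. Then 3155·k ≡ 86 − 2103 ≡ 5055 (mod 7072).
Need 3155⁻¹ mod 7072. Extended Euclid on (7072, 3155):
7072 = 2·3155 + 762
3155 = 4·762 + 107
762 = 7·107 + 13
107 = 8·13 + 3
13 = 4·3 + 1
3 = 3·1 + 0
Back-substitute:
1 = 13 − 4·3
1 = −4·107 + 33·13
1 = 33·762 − 235·107
1 = −235·3155 + 973·762
1 = 973·7072 − 2181·3155
3155⁻¹ ≡ 4891 (mod 7072), so k ≡ 4891·5055 ≡ 293 (mod 7072).
x = 2103 + 3155·293 = 926518.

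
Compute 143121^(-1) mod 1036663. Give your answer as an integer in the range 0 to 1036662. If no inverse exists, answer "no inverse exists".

Extended Euclidean algorithm:
1036663 = 7·143121 + 34816
143121 = 4·34816 + 3857
34816 = 9·3857 + 103
3857 = 37·103 + 46
103 = 2·46 + 11
46 = 4·11 + 2
11 = 5·2 + 1
2 = 2·1 + 0
The gcd is 1. Working backward:
1 = 11 − 5·2
1 = −5·46 + 21·11
1 = 21·103 − 47·46
1 = −47·3857 + 1760·103
1 = 1760·34816 − 15887·3857
1 = −15887·143121 + 65308·34816
1 = 65308·1036663 − 473043·143121
Thus 143121·(-473043) ≡ 1 (mod 1036663); reducing, -473043 mod 1036663 = 563620.

563620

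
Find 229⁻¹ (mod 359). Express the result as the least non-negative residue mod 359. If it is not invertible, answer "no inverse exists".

301

Apply the Euclidean algorithm to 359 and 229:
359 = 1×229 + 130
229 = 1×130 + 99
130 = 1×99 + 31
99 = 3×31 + 6
31 = 5×6 + 1
6 = 6×1 + 0
Since gcd(229, 359) = 1, back-substitute to write 1 as a combination:
1 = 31 − 5·6
1 = −5·99 + 16·31
1 = 16·130 − 21·99
1 = −21·229 + 37·130
1 = 37·359 − 58·229
Hence 229⁻¹ ≡ -58 ≡ 301 (mod 359).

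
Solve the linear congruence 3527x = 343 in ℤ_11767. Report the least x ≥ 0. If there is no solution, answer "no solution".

First find gcd(3527, 11767):
11767 = 3×3527 + 1186
3527 = 2×1186 + 1155
1186 = 1×1155 + 31
1155 = 37×31 + 8
31 = 3×8 + 7
8 = 1×7 + 1
7 = 7×1 + 0
gcd = 1, so a unique solution mod 11767 exists.
Back-substitute for the Bézout coefficients:
1 = 8 − 7
1 = −31 + 4·8
1 = 4·1155 − 149·31
1 = −149·1186 + 153·1155
1 = 153·3527 − 455·1186
1 = −455·11767 + 1518·3527
So 3527·(1518) ≡ 1 (mod 11767), giving 3527⁻¹ ≡ 1518.
x ≡ 3527⁻¹·343 ≡ 1518·343 ≡ 2926 (mod 11767).

2926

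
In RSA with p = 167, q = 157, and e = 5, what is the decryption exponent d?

20717

φ(n) = (p−1)(q−1) = 166·156 = 25896.
Need d with 5·d ≡ 1 (mod 25896). Apply the extended Euclidean algorithm:
25896 = 5179×5 + 1
5 = 5×1 + 0
Back-substitute:
1 = 25896 − 5179·5
So 5·(-5179) ≡ 1 (mod 25896), hence d ≡ -5179 ≡ 20717 (mod 25896).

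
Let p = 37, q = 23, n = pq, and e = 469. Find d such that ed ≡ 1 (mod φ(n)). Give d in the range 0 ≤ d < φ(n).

613

φ(n) = (p−1)(q−1) = 36·22 = 792.
Need d with 469·d ≡ 1 (mod 792). Apply the extended Euclidean algorithm:
792 = 1*469 + 323
469 = 1*323 + 146
323 = 2*146 + 31
146 = 4*31 + 22
31 = 1*22 + 9
22 = 2*9 + 4
9 = 2*4 + 1
4 = 4*1 + 0
Back-substitute:
1 = 9 − 2·4
1 = −2·22 + 5·9
1 = 5·31 − 7·22
1 = −7·146 + 33·31
1 = 33·323 − 73·146
1 = −73·469 + 106·323
1 = 106·792 − 179·469
So 469·(-179) ≡ 1 (mod 792), hence d ≡ -179 ≡ 613 (mod 792).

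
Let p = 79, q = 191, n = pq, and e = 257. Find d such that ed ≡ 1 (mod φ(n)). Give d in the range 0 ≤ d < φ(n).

φ(n) = (p−1)(q−1) = 78·190 = 14820.
Need d with 257·d ≡ 1 (mod 14820). Apply the extended Euclidean algorithm:
14820 = 57*257 + 171
257 = 1*171 + 86
171 = 1*86 + 85
86 = 1*85 + 1
85 = 85*1 + 0
Back-substitute:
1 = 86 − 85
1 = −171 + 2·86
1 = 2·257 − 3·171
1 = −3·14820 + 173·257
So 257·173 ≡ 1 (mod 14820), hence d = 173.

173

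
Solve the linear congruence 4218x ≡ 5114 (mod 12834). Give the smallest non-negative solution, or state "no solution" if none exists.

gcd(4218, 12834):
12834 = 3*4218 + 180
4218 = 23*180 + 78
180 = 2*78 + 24
78 = 3*24 + 6
24 = 4*6 + 0
gcd = 6, but 6 ∤ 5114, so the congruence has no solution.

no solution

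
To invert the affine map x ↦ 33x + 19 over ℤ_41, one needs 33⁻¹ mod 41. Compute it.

Run Euclid on (41, 33):
41 = 1*33 + 8
33 = 4*8 + 1
8 = 8*1 + 0
The gcd is 1. Working backward:
1 = 33 − 4·8
1 = −4·41 + 5·33
So 33·5 ≡ 1 (mod 41).

5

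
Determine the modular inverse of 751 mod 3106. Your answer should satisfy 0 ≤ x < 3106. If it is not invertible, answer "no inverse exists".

2771

Run Euclid on (3106, 751):
3106 = 4×751 + 102
751 = 7×102 + 37
102 = 2×37 + 28
37 = 1×28 + 9
28 = 3×9 + 1
9 = 9×1 + 0
gcd = 1, so the inverse exists. Back-substitute:
1 = 28 − 3·9
1 = −3·37 + 4·28
1 = 4·102 − 11·37
1 = −11·751 + 81·102
1 = 81·3106 − 335·751
Thus 751·(-335) ≡ 1 (mod 3106); reducing, -335 mod 3106 = 2771.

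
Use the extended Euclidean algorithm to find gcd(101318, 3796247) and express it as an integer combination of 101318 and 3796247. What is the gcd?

Apply Euclid's algorithm to 3796247 and 101318:
3796247 = 37·101318 + 47481
101318 = 2·47481 + 6356
47481 = 7·6356 + 2989
6356 = 2·2989 + 378
2989 = 7·378 + 343
378 = 1·343 + 35
343 = 9·35 + 28
35 = 1·28 + 7
28 = 4·7 + 0
gcd(101318, 3796247) = 7.
Express as a combination:
7 = 35 − 28
7 = −343 + 10·35
7 = 10·378 − 11·343
7 = −11·2989 + 87·378
7 = 87·6356 − 185·2989
7 = −185·47481 + 1382·6356
7 = 1382·101318 − 2949·47481
7 = −2949·3796247 + 110495·101318
So 7 = (-2949)·3796247 + (110495)·101318.

7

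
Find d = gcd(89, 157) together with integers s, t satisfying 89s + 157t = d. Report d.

Euclidean algorithm:
157 = 1·89 + 68
89 = 1·68 + 21
68 = 3·21 + 5
21 = 4·5 + 1
5 = 5·1 + 0
gcd(89, 157) = 1.
Working backward:
1 = 21 − 4·5
1 = −4·68 + 13·21
1 = 13·89 − 17·68
1 = −17·157 + 30·89
So 1 = (-17)·157 + (30)·89.

1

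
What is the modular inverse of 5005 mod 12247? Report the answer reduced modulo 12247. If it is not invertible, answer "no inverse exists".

Run Euclid on (12247, 5005):
12247 = 2·5005 + 2237
5005 = 2·2237 + 531
2237 = 4·531 + 113
531 = 4·113 + 79
113 = 1·79 + 34
79 = 2·34 + 11
34 = 3·11 + 1
11 = 11·1 + 0
gcd = 1, so the inverse exists. Back-substitute:
1 = 34 − 3·11
1 = −3·79 + 7·34
1 = 7·113 − 10·79
1 = −10·531 + 47·113
1 = 47·2237 − 198·531
1 = −198·5005 + 443·2237
1 = 443·12247 − 1084·5005
So 5005·(-1084) ≡ 1 (mod 12247), and -1084 ≡ 11163 (mod 12247).

11163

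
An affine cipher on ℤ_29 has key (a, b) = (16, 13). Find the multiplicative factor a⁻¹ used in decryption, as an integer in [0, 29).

20

Extended Euclidean algorithm:
29 = 1*16 + 13
16 = 1*13 + 3
13 = 4*3 + 1
3 = 3*1 + 0
gcd = 1, so the inverse exists. Back-substitute:
1 = 13 − 4·3
1 = −4·16 + 5·13
1 = 5·29 − 9·16
So 16·(-9) ≡ 1 (mod 29), and -9 ≡ 20 (mod 29).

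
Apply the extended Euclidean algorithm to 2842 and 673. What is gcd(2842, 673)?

1

Apply Euclid's algorithm to 2842 and 673:
2842 = 4*673 + 150
673 = 4*150 + 73
150 = 2*73 + 4
73 = 18*4 + 1
4 = 4*1 + 0
gcd(2842, 673) = 1.
Back-substituting:
1 = 73 − 18·4
1 = −18·150 + 37·73
1 = 37·673 − 166·150
1 = −166·2842 + 701·673
So 1 = (-166)·2842 + (701)·673.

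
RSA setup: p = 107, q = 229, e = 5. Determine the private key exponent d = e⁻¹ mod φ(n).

14501

φ(n) = (p−1)(q−1) = 106·228 = 24168.
Need d with 5·d ≡ 1 (mod 24168). Apply the extended Euclidean algorithm:
24168 = 4833×5 + 3
5 = 1×3 + 2
3 = 1×2 + 1
2 = 2×1 + 0
Back-substitute:
1 = 3 − 2
1 = −5 + 2·3
1 = 2·24168 − 9667·5
So 5·(-9667) ≡ 1 (mod 24168), hence d ≡ -9667 ≡ 14501 (mod 24168).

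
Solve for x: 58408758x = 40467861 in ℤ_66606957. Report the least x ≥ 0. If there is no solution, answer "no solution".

4928579

First find gcd(58408758, 66606957):
66606957 = 1×58408758 + 8198199
58408758 = 7×8198199 + 1021365
8198199 = 8×1021365 + 27279
1021365 = 37×27279 + 12042
27279 = 2×12042 + 3195
12042 = 3×3195 + 2457
3195 = 1×2457 + 738
2457 = 3×738 + 243
738 = 3×243 + 9
243 = 27×9 + 0
gcd = 9 and 9 | 40467861, so solutions exist. Divide through by 9: 6489862x ≡ 4496429 (mod 7400773).
Now find 6489862⁻¹ mod 7400773:
7400773 = 1*6489862 + 910911
6489862 = 7*910911 + 113485
910911 = 8*113485 + 3031
113485 = 37*3031 + 1338
3031 = 2*1338 + 355
1338 = 3*355 + 273
355 = 1*273 + 82
273 = 3*82 + 27
82 = 3*27 + 1
27 = 27*1 + 0
Back-substitute:
1 = 82 − 3·27
1 = −3·273 + 10·82
1 = 10·355 − 13·273
1 = −13·1338 + 49·355
1 = 49·3031 − 111·1338
1 = −111·113485 + 4156·3031
1 = 4156·910911 − 33359·113485
1 = −33359·6489862 + 237669·910911
1 = 237669·7400773 − 271028·6489862
So 6489862·(-271028) ≡ 1 (mod 7400773), i.e. 6489862⁻¹ ≡ 7129745.
Then x ≡ 7129745·4496429 ≡ 4928579 (mod 7400773); the smallest non-negative solution is x = 4928579.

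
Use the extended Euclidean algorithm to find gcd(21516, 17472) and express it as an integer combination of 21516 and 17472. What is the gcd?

12

Euclidean algorithm:
21516 = 1×17472 + 4044
17472 = 4×4044 + 1296
4044 = 3×1296 + 156
1296 = 8×156 + 48
156 = 3×48 + 12
48 = 4×12 + 0
gcd(21516, 17472) = 12.
Working backward:
12 = 156 − 3·48
12 = −3·1296 + 25·156
12 = 25·4044 − 78·1296
12 = −78·17472 + 337·4044
12 = 337·21516 − 415·17472
So 12 = (337)·21516 + (-415)·17472.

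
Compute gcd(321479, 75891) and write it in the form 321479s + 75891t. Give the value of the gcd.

1

Apply Euclid's algorithm to 321479 and 75891:
321479 = 4·75891 + 17915
75891 = 4·17915 + 4231
17915 = 4·4231 + 991
4231 = 4·991 + 267
991 = 3·267 + 190
267 = 1·190 + 77
190 = 2·77 + 36
77 = 2·36 + 5
36 = 7·5 + 1
5 = 5·1 + 0
gcd(321479, 75891) = 1.
Working backward:
1 = 36 − 7·5
1 = −7·77 + 15·36
1 = 15·190 − 37·77
1 = −37·267 + 52·190
1 = 52·991 − 193·267
1 = −193·4231 + 824·991
1 = 824·17915 − 3489·4231
1 = −3489·75891 + 14780·17915
1 = 14780·321479 − 62609·75891
So 1 = (14780)·321479 + (-62609)·75891.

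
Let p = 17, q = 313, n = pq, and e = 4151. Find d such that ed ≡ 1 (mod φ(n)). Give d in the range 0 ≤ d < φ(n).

φ(n) = (p−1)(q−1) = 16·312 = 4992.
Need d with 4151·d ≡ 1 (mod 4992). Apply the extended Euclidean algorithm:
4992 = 1*4151 + 841
4151 = 4*841 + 787
841 = 1*787 + 54
787 = 14*54 + 31
54 = 1*31 + 23
31 = 1*23 + 8
23 = 2*8 + 7
8 = 1*7 + 1
7 = 7*1 + 0
Back-substitute:
1 = 8 − 7
1 = −23 + 3·8
1 = 3·31 − 4·23
1 = −4·54 + 7·31
1 = 7·787 − 102·54
1 = −102·841 + 109·787
1 = 109·4151 − 538·841
1 = −538·4992 + 647·4151
So 4151·647 ≡ 1 (mod 4992), hence d = 647.

647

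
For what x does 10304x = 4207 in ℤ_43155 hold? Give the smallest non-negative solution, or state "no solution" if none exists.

First find gcd(10304, 43155):
43155 = 4×10304 + 1939
10304 = 5×1939 + 609
1939 = 3×609 + 112
609 = 5×112 + 49
112 = 2×49 + 14
49 = 3×14 + 7
14 = 2×7 + 0
gcd = 7 and 7 | 4207, so solutions exist. Divide through by 7: 1472x ≡ 601 (mod 6165).
Now find 1472⁻¹ mod 6165:
6165 = 4×1472 + 277
1472 = 5×277 + 87
277 = 3×87 + 16
87 = 5×16 + 7
16 = 2×7 + 2
7 = 3×2 + 1
2 = 2×1 + 0
Back-substitute:
1 = 7 − 3·2
1 = −3·16 + 7·7
1 = 7·87 − 38·16
1 = −38·277 + 121·87
1 = 121·1472 − 643·277
1 = −643·6165 + 2693·1472
So 1472⁻¹ ≡ 2693 (mod 6165).
Then x ≡ 2693·601 ≡ 3263 (mod 6165); the smallest non-negative solution is x = 3263.

3263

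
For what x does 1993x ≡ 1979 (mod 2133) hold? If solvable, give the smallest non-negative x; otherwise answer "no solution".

First find gcd(1993, 2133):
2133 = 1×1993 + 140
1993 = 14×140 + 33
140 = 4×33 + 8
33 = 4×8 + 1
8 = 8×1 + 0
gcd = 1, so a unique solution mod 2133 exists.
Back-substitute for the Bézout coefficients:
1 = 33 − 4·8
1 = −4·140 + 17·33
1 = 17·1993 − 242·140
1 = −242·2133 + 259·1993
So 1993·(259) ≡ 1 (mod 2133), giving 1993⁻¹ ≡ 259.
x ≡ 1993⁻¹·1979 ≡ 259·1979 ≡ 641 (mod 2133).

641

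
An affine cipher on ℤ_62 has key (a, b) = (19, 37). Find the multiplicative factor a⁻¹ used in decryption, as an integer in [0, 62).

Extended Euclidean algorithm:
62 = 3*19 + 5
19 = 3*5 + 4
5 = 1*4 + 1
4 = 4*1 + 0
The gcd is 1. Working backward:
1 = 5 − 4
1 = −19 + 4·5
1 = 4·62 − 13·19
Thus 19·(-13) ≡ 1 (mod 62); reducing, -13 mod 62 = 49.

49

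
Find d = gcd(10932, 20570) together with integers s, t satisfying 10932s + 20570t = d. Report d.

Repeated division:
20570 = 1·10932 + 9638
10932 = 1·9638 + 1294
9638 = 7·1294 + 580
1294 = 2·580 + 134
580 = 4·134 + 44
134 = 3·44 + 2
44 = 22·2 + 0
gcd(10932, 20570) = 2.
Working backward:
2 = 134 − 3·44
2 = −3·580 + 13·134
2 = 13·1294 − 29·580
2 = −29·9638 + 216·1294
2 = 216·10932 − 245·9638
2 = −245·20570 + 461·10932
So 2 = (-245)·20570 + (461)·10932.

2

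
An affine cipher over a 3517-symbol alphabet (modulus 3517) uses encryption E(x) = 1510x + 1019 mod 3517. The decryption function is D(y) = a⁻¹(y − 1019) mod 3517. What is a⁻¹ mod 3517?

gcd(3517, 1510) by repeated division:
3517 = 2×1510 + 497
1510 = 3×497 + 19
497 = 26×19 + 3
19 = 6×3 + 1
3 = 3×1 + 0
The gcd is 1. Working backward:
1 = 19 − 6·3
1 = −6·497 + 157·19
1 = 157·1510 − 477·497
1 = −477·3517 + 1111·1510
So 1510·1111 ≡ 1 (mod 3517).

1111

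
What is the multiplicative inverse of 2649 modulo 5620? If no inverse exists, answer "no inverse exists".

1309

gcd(5620, 2649) by repeated division:
5620 = 2·2649 + 322
2649 = 8·322 + 73
322 = 4·73 + 30
73 = 2·30 + 13
30 = 2·13 + 4
13 = 3·4 + 1
4 = 4·1 + 0
The gcd is 1. Working backward:
1 = 13 − 3·4
1 = −3·30 + 7·13
1 = 7·73 − 17·30
1 = −17·322 + 75·73
1 = 75·2649 − 617·322
1 = −617·5620 + 1309·2649
So 2649·1309 ≡ 1 (mod 5620).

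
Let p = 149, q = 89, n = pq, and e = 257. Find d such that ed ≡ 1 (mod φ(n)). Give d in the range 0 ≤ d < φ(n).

4865

φ(n) = (p−1)(q−1) = 148·88 = 13024.
Need d with 257·d ≡ 1 (mod 13024). Apply the extended Euclidean algorithm:
13024 = 50×257 + 174
257 = 1×174 + 83
174 = 2×83 + 8
83 = 10×8 + 3
8 = 2×3 + 2
3 = 1×2 + 1
2 = 2×1 + 0
Back-substitute:
1 = 3 − 2
1 = −8 + 3·3
1 = 3·83 − 31·8
1 = −31·174 + 65·83
1 = 65·257 − 96·174
1 = −96·13024 + 4865·257
So 257·4865 ≡ 1 (mod 13024), hence d = 4865.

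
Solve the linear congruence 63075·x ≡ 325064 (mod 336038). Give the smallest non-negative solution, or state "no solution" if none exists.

209630

First find gcd(63075, 336038):
336038 = 5*63075 + 20663
63075 = 3*20663 + 1086
20663 = 19*1086 + 29
1086 = 37*29 + 13
29 = 2*13 + 3
13 = 4*3 + 1
3 = 3*1 + 0
gcd = 1, so a unique solution mod 336038 exists.
Back-substitute for the Bézout coefficients:
1 = 13 − 4·3
1 = −4·29 + 9·13
1 = 9·1086 − 337·29
1 = −337·20663 + 6412·1086
1 = 6412·63075 − 19573·20663
1 = −19573·336038 + 104277·63075
So 63075·(104277) ≡ 1 (mod 336038), giving 63075⁻¹ ≡ 104277.
x ≡ 63075⁻¹·325064 ≡ 104277·325064 ≡ 209630 (mod 336038).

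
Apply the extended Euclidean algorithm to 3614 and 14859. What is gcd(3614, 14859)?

13

Repeated division:
14859 = 4×3614 + 403
3614 = 8×403 + 390
403 = 1×390 + 13
390 = 30×13 + 0
gcd(3614, 14859) = 13.
Back-substituting:
13 = 403 − 390
13 = −3614 + 9·403
13 = 9·14859 − 37·3614
So 13 = (9)·14859 + (-37)·3614.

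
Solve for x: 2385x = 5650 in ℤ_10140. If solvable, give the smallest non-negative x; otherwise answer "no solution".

no solution

gcd(2385, 10140):
10140 = 4·2385 + 600
2385 = 3·600 + 585
600 = 1·585 + 15
585 = 39·15 + 0
gcd = 15, but 15 ∤ 5650, so the congruence has no solution.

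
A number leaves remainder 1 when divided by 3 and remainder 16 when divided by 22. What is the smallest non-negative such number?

Write x = 1 + 3·k. Then 3·k ≡ 16 − 1 ≡ 15 (mod 22).
Need 3⁻¹ mod 22. Extended Euclid on (22, 3):
22 = 7*3 + 1
3 = 3*1 + 0
Back-substitute:
1 = 22 − 7·3
3⁻¹ ≡ 15 (mod 22), so k ≡ 15·15 ≡ 5 (mod 22).
x = 1 + 3·5 = 16.

16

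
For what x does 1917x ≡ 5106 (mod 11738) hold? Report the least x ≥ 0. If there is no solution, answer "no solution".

2556

First find gcd(1917, 11738):
11738 = 6×1917 + 236
1917 = 8×236 + 29
236 = 8×29 + 4
29 = 7×4 + 1
4 = 4×1 + 0
gcd = 1, so a unique solution mod 11738 exists.
Back-substitute for the Bézout coefficients:
1 = 29 − 7·4
1 = −7·236 + 57·29
1 = 57·1917 − 463·236
1 = −463·11738 + 2835·1917
So 1917·(2835) ≡ 1 (mod 11738), giving 1917⁻¹ ≡ 2835.
x ≡ 1917⁻¹·5106 ≡ 2835·5106 ≡ 2556 (mod 11738).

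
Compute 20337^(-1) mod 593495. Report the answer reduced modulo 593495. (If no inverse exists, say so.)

Apply the Euclidean algorithm to 593495 and 20337:
593495 = 29·20337 + 3722
20337 = 5·3722 + 1727
3722 = 2·1727 + 268
1727 = 6·268 + 119
268 = 2·119 + 30
119 = 3·30 + 29
30 = 1·29 + 1
29 = 29·1 + 0
The gcd is 1. Working backward:
1 = 30 − 29
1 = −119 + 4·30
1 = 4·268 − 9·119
1 = −9·1727 + 58·268
1 = 58·3722 − 125·1727
1 = −125·20337 + 683·3722
1 = 683·593495 − 19932·20337
Hence 20337⁻¹ ≡ -19932 ≡ 573563 (mod 593495).

573563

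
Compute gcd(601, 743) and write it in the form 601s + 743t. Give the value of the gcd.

1

Repeated division:
743 = 1×601 + 142
601 = 4×142 + 33
142 = 4×33 + 10
33 = 3×10 + 3
10 = 3×3 + 1
3 = 3×1 + 0
gcd(601, 743) = 1.
Express as a combination:
1 = 10 − 3·3
1 = −3·33 + 10·10
1 = 10·142 − 43·33
1 = −43·601 + 182·142
1 = 182·743 − 225·601
So 1 = (182)·743 + (-225)·601.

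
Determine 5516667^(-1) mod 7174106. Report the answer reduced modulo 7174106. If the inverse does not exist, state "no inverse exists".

Apply the Euclidean algorithm to 7174106 and 5516667:
7174106 = 1*5516667 + 1657439
5516667 = 3*1657439 + 544350
1657439 = 3*544350 + 24389
544350 = 22*24389 + 7792
24389 = 3*7792 + 1013
7792 = 7*1013 + 701
1013 = 1*701 + 312
701 = 2*312 + 77
312 = 4*77 + 4
77 = 19*4 + 1
4 = 4*1 + 0
Since gcd(5516667, 7174106) = 1, back-substitute to write 1 as a combination:
1 = 77 − 19·4
1 = −19·312 + 77·77
1 = 77·701 − 173·312
1 = −173·1013 + 250·701
1 = 250·7792 − 1923·1013
1 = −1923·24389 + 6019·7792
1 = 6019·544350 − 134341·24389
1 = −134341·1657439 + 409042·544350
1 = 409042·5516667 − 1361467·1657439
1 = −1361467·7174106 + 1770509·5516667
So 5516667·1770509 ≡ 1 (mod 7174106).

1770509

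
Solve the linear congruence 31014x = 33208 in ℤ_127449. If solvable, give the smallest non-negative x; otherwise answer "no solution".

gcd(31014, 127449):
127449 = 4×31014 + 3393
31014 = 9×3393 + 477
3393 = 7×477 + 54
477 = 8×54 + 45
54 = 1×45 + 9
45 = 5×9 + 0
gcd = 9, but 9 ∤ 33208, so the congruence has no solution.

no solution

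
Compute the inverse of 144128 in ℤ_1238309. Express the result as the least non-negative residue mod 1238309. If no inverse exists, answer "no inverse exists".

145879

gcd(1238309, 144128) by repeated division:
1238309 = 8*144128 + 85285
144128 = 1*85285 + 58843
85285 = 1*58843 + 26442
58843 = 2*26442 + 5959
26442 = 4*5959 + 2606
5959 = 2*2606 + 747
2606 = 3*747 + 365
747 = 2*365 + 17
365 = 21*17 + 8
17 = 2*8 + 1
8 = 8*1 + 0
gcd = 1, so the inverse exists. Back-substitute:
1 = 17 − 2·8
1 = −2·365 + 43·17
1 = 43·747 − 88·365
1 = −88·2606 + 307·747
1 = 307·5959 − 702·2606
1 = −702·26442 + 3115·5959
1 = 3115·58843 − 6932·26442
1 = −6932·85285 + 10047·58843
1 = 10047·144128 − 16979·85285
1 = −16979·1238309 + 145879·144128
So 144128·145879 ≡ 1 (mod 1238309).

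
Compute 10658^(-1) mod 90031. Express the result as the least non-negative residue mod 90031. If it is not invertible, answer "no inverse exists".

gcd(90031, 10658) by repeated division:
90031 = 8*10658 + 4767
10658 = 2*4767 + 1124
4767 = 4*1124 + 271
1124 = 4*271 + 40
271 = 6*40 + 31
40 = 1*31 + 9
31 = 3*9 + 4
9 = 2*4 + 1
4 = 4*1 + 0
gcd = 1, so the inverse exists. Back-substitute:
1 = 9 − 2·4
1 = −2·31 + 7·9
1 = 7·40 − 9·31
1 = −9·271 + 61·40
1 = 61·1124 − 253·271
1 = −253·4767 + 1073·1124
1 = 1073·10658 − 2399·4767
1 = −2399·90031 + 20265·10658
So 10658·20265 ≡ 1 (mod 90031).

20265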